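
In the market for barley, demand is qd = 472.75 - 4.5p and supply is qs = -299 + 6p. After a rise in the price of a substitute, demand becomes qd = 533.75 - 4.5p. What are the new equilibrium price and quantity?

p' = 3331/42, q' = 1238/7

Original equilibrium: p* = 73.5, q* = 142.
New equilibrium: 533.75 - 4.5p = -299 + 6p, so 832.75 = 10.5p and p' = 3331/42; q' = 533.75 − 4.5(3331/42) = 1238/7.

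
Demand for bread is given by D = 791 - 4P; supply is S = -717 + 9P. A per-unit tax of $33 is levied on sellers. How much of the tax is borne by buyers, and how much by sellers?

Buyers bear 297/13, sellers bear 132/13

Pre-tax equilibrium: P* = 116, Q* = 327.
Tax on sellers shifts supply to S = -717 + 9(P − 33) = -1014 + 9P.
791 - 4P = -1014 + 9P gives buyer price Pb = 1805/13; sellers receive Ps = 1805/13 − 33 = 1376/13.
New quantity: Q = 791 − 4(1805/13) = 3063/13.
Buyer burden = 1805/13 − 116 = 297/13; seller burden = 116 − 1376/13 = 132/13.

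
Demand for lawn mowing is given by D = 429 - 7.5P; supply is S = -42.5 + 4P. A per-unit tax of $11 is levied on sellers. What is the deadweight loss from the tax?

Pre-tax equilibrium: P* = 41, Q* = 121.5.
Tax on sellers shifts supply to S = -42.5 + 4(P − 11) = -86.5 + 4P.
429 - 7.5P = -86.5 + 4P gives buyer price Pb = 1031/23; sellers receive Ps = 1031/23 − 11 = 778/23.
New quantity: Q = 429 − 7.5(1031/23) = 4269/46.
DWL = ½ × 11 × (121.5 − 4269/46) = 3630/23.

Deadweight loss = 3630/23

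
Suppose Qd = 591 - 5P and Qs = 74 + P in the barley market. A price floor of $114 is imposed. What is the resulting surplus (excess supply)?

Equilibrium price would be P* = 517/6, so the floor at 114 binds.
At P = 114: Qd = 21, Qs = 188.
Surplus = 188 − 21 = 167.

Surplus = 167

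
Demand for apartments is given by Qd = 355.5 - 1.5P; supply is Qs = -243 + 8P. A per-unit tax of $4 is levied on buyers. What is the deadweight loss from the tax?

Deadweight loss = 192/19

Pre-tax equilibrium: P* = 63, Q* = 261.
Tax on buyers shifts demand to Qd = 355.5 − 1.5(P + 4) = 349.5 - 1.5P.
349.5 - 1.5P = -243 + 8P gives seller price Ps = 1185/19; buyers pay Pb = 1185/19 + 4 = 1261/19.
New quantity: Q = 355.5 − 1.5(1261/19) = 4863/19.
DWL = ½ × 4 × (261 − 4863/19) = 192/19.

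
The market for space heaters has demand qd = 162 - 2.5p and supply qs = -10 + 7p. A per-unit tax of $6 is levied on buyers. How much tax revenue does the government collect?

Tax revenue = 12048/19

Pre-tax equilibrium: p* = 344/19, q* = 2218/19.
Tax on buyers shifts demand to qd = 162 − 2.5(p + 6) = 147 - 2.5p.
147 - 2.5p = -10 + 7p gives seller price ps = 314/19; buyers pay pb = 314/19 + 6 = 428/19.
New quantity: q = 162 − 2.5(428/19) = 2008/19.
Revenue = 6 × 2008/19 = 12048/19.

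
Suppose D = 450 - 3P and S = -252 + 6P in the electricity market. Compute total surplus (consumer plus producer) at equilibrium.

Equilibrium: 450 - 3P = -252 + 6P gives P* = 78, Q* = 216.
Demand choke price: P = 150; supply starts at P = 42.
CS = ½(150 − 78)(216) = 7776; PS = ½(78 − 42)(216) = 3888.

Total surplus = 11664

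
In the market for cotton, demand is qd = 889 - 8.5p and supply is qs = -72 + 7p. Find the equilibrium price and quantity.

p* = 62, q* = 362

Set qd = qs: 889 - 8.5p = -72 + 7p.
961 = 15.5p, so p* = 62.
q* = 889 − 8.5(62) = 362.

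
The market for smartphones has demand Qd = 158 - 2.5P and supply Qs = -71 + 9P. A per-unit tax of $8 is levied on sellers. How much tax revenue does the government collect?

Pre-tax equilibrium: P* = 458/23, Q* = 2489/23.
Tax on sellers shifts supply to Qs = -71 + 9(P − 8) = -143 + 9P.
158 - 2.5P = -143 + 9P gives buyer price Pb = 602/23; sellers receive Ps = 602/23 − 8 = 418/23.
New quantity: Q = 158 − 2.5(602/23) = 2129/23.
Revenue = 8 × 2129/23 = 17032/23.

Tax revenue = 17032/23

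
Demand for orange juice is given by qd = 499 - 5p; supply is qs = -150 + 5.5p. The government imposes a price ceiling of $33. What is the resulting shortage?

Equilibrium price would be p* = 1298/21, so the ceiling at 33 binds.
At p = 33: qd = 499 − 5(33) = 334, qs = -150 + 5.5(33) = 31.5.
Shortage = 334 − 31.5 = 302.5.

Shortage = 302.5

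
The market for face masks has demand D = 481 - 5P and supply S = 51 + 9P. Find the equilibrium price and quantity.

P* = 215/7, Q* = 2292/7

Set D = S: 481 - 5P = 51 + 9P.
430 = 14P, so P* = 215/7.
Q* = 481 − 5(215/7) = 2292/7.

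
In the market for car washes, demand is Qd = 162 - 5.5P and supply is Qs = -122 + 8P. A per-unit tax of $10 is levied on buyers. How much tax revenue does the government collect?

Tax revenue = 3700/27

Pre-tax equilibrium: P* = 568/27, Q* = 1250/27.
Tax on buyers shifts demand to Qd = 162 − 5.5(P + 10) = 107 - 5.5P.
107 - 5.5P = -122 + 8P gives seller price Ps = 458/27; buyers pay Pb = 458/27 + 10 = 728/27.
New quantity: Q = 162 − 5.5(728/27) = 370/27.
Revenue = 10 × 370/27 = 3700/27.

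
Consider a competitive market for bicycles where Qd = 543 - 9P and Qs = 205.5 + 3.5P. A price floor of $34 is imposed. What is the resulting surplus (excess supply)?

Surplus = 87.5

Equilibrium price would be P* = 27, so the floor at 34 binds.
At P = 34: Qd = 237, Qs = 324.5.
Surplus = 324.5 − 237 = 87.5.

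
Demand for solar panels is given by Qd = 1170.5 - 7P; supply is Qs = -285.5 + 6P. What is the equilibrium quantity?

Q* = 386.5

Set Qd = Qs: 1170.5 - 7P = -285.5 + 6P.
1456 = 13P, so P* = 112.
Q* = 1170.5 − 7(112) = 386.5.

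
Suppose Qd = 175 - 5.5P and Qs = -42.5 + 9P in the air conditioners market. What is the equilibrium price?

P* = 15

Set Qd = Qs: 175 - 5.5P = -42.5 + 9P.
217.5 = 14.5P, so P* = 15.
Q* = 175 − 5.5(15) = 92.5.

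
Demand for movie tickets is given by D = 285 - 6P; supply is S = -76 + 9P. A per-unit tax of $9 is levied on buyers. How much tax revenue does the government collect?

Tax revenue = 973.8

Pre-tax equilibrium: P* = 361/15, Q* = 140.6.
Tax on buyers shifts demand to D = 285 − 6(P + 9) = 231 - 6P.
231 - 6P = -76 + 9P gives seller price Ps = 307/15; buyers pay Pb = 307/15 + 9 = 442/15.
New quantity: Q = 285 − 6(442/15) = 108.2.
Revenue = 9 × 108.2 = 973.8.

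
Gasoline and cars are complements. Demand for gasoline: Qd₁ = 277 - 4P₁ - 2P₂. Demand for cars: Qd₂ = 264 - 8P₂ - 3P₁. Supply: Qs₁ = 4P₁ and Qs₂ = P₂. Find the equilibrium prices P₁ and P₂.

Market 1: 277 - 4P₁ - 2P₂ = 4P₁ → 8P₁ + 2P₂ = 277.
Market 2: 9P₂ + 3P₁ = 264.
Eliminating P₂: 9×(1) − 2×(2) gives 66P₁ = 1965, so P₁ = 655/22.
Back-substitute into (2): P₂ = (264 − 3×655/22) / 9 = 427/22.

P₁ = 655/22, P₂ = 427/22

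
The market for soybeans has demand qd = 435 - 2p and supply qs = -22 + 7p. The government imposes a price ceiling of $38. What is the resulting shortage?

Shortage = 115

Equilibrium price would be p* = 457/9, so the ceiling at 38 binds.
At p = 38: qd = 435 − 2(38) = 359, qs = -22 + 7(38) = 244.
Shortage = 359 − 244 = 115.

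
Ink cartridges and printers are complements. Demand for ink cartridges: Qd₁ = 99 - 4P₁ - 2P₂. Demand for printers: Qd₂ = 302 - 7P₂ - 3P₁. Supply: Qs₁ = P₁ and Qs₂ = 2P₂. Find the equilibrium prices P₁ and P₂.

Market 1: 99 - 4P₁ - 2P₂ = P₁ → 5P₁ + 2P₂ = 99.
Market 2: 9P₂ + 3P₁ = 302.
Eliminating P₂: 9×(1) − 2×(2) gives 39P₁ = 287, so P₁ = 287/39.
Back-substitute into (2): P₂ = (302 − 3×287/39) / 9 = 1213/39.

P₁ = 287/39, P₂ = 1213/39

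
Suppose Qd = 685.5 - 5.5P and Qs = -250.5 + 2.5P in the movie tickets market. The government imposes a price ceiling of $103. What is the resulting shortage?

Equilibrium price would be P* = 117, so the ceiling at 103 binds.
At P = 103: Qd = 685.5 − 5.5(103) = 119, Qs = -250.5 + 2.5(103) = 7.
Shortage = 119 − 7 = 112.

Shortage = 112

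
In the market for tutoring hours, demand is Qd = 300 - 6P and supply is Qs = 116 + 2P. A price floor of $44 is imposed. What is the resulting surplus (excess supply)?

Equilibrium price would be P* = 23, so the floor at 44 binds.
At P = 44: Qd = 36, Qs = 204.
Surplus = 204 − 36 = 168.

Surplus = 168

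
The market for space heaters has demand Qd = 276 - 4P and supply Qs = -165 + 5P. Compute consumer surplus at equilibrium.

Consumer surplus = 800

Equilibrium: 276 - 4P = -165 + 5P gives P* = 49, Q* = 80.
Demand choke price (Qd = 0): P = 69.
CS = ½(69 − 49)(80) = 800.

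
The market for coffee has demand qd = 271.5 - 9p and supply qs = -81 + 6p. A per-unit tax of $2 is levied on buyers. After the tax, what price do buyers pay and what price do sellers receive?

Pre-tax equilibrium: p* = 23.5, q* = 60.
Tax on buyers shifts demand to qd = 271.5 − 9(p + 2) = 253.5 - 9p.
253.5 - 9p = -81 + 6p gives seller price ps = 22.3; buyers pay pb = 22.3 + 2 = 24.3.
New quantity: q = 271.5 − 9(24.3) = 52.8.

Buyers pay $24.3, sellers receive $22.3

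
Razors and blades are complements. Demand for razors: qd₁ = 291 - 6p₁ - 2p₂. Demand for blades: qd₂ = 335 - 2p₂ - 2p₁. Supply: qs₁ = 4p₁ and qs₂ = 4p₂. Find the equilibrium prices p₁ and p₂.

p₁ = 269/14, p₂ = 346/7

Market 1: 291 - 6p₁ - 2p₂ = 4p₁ → 10p₁ + 2p₂ = 291.
Market 2: 6p₂ + 2p₁ = 335.
Eliminating p₂: 6×(1) − 2×(2) gives 56p₁ = 1076, so p₁ = 269/14.
Back-substitute into (2): p₂ = (335 − 2×269/14) / 6 = 346/7.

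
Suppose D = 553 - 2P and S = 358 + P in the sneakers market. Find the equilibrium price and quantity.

P* = 65, Q* = 423

Set D = S: 553 - 2P = 358 + P.
195 = 3P, so P* = 65.
Q* = 553 − 2(65) = 423.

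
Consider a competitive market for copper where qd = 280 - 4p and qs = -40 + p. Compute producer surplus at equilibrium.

Producer surplus = 288

Equilibrium: 280 - 4p = -40 + p gives p* = 64, q* = 24.
Supply starts at p = 40 (where qs = 0).
PS = ½(64 − 40)(24) = 288.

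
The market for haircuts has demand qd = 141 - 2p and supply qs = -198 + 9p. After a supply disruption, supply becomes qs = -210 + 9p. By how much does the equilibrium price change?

Δp = 12/11

Original equilibrium: p* = 339/11, q* = 873/11.
New equilibrium: 141 - 2p = -210 + 9p, so 351 = 11p and p' = 351/11; q' = 141 − 2(351/11) = 849/11.
Change in price: 351/11 − 339/11 = 12/11.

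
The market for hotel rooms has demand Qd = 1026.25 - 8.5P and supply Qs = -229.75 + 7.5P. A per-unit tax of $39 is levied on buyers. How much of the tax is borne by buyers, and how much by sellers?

Pre-tax equilibrium: P* = 78.5, Q* = 359.
Tax on buyers shifts demand to Qd = 1026.25 − 8.5(P + 39) = 694.75 - 8.5P.
694.75 - 8.5P = -229.75 + 7.5P gives seller price Ps = 57.78125; buyers pay Pb = 57.78125 + 39 = 96.78125.
New quantity: Q = 1026.25 − 8.5(96.78125) = 203.609375.
Buyer burden = 96.78125 − 78.5 = 18.28125; seller burden = 78.5 − 57.78125 = 20.71875.

Buyers bear $18.28125, sellers bear $20.71875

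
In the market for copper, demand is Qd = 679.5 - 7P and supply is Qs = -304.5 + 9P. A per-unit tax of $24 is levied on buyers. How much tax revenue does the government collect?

Pre-tax equilibrium: P* = 61.5, Q* = 249.
Tax on buyers shifts demand to Qd = 679.5 − 7(P + 24) = 511.5 - 7P.
511.5 - 7P = -304.5 + 9P gives seller price Ps = 51; buyers pay Pb = 51 + 24 = 75.
New quantity: Q = 679.5 − 7(75) = 154.5.
Revenue = 24 × 154.5 = 3708.

Tax revenue = 3708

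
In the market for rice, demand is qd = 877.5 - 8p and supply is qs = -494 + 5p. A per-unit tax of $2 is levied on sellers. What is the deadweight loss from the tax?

Pre-tax equilibrium: p* = 105.5, q* = 33.5.
Tax on sellers shifts supply to qs = -494 + 5(p − 2) = -504 + 5p.
877.5 - 8p = -504 + 5p gives buyer price pb = 2763/26; sellers receive ps = 2763/26 − 2 = 2711/26.
New quantity: q = 877.5 − 8(2763/26) = 711/26.
DWL = ½ × 2 × (33.5 − 711/26) = 80/13.

Deadweight loss = 80/13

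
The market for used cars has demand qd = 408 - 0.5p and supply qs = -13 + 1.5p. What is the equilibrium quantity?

Set qd = qs: 408 - 0.5p = -13 + 1.5p.
421 = 2p, so p* = 210.5.
q* = 408 − 0.5(210.5) = 302.75.

q* = 302.75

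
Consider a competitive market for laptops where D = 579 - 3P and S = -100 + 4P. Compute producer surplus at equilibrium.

Producer surplus = 10368

Equilibrium: 579 - 3P = -100 + 4P gives P* = 97, Q* = 288.
Supply starts at P = 25 (where S = 0).
PS = ½(97 − 25)(288) = 10368.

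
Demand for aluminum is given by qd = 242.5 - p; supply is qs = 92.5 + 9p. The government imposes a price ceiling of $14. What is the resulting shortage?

Shortage = 10

Equilibrium price would be p* = 15, so the ceiling at 14 binds.
At p = 14: qd = 242.5 − 1(14) = 228.5, qs = 92.5 + 9(14) = 218.5.
Shortage = 228.5 − 218.5 = 10.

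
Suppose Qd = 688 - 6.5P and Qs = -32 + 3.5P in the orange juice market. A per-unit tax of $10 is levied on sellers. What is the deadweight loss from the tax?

Pre-tax equilibrium: P* = 72, Q* = 220.
Tax on sellers shifts supply to Qs = -32 + 3.5(P − 10) = -67 + 3.5P.
688 - 6.5P = -67 + 3.5P gives buyer price Pb = 75.5; sellers receive Ps = 75.5 − 10 = 65.5.
New quantity: Q = 688 − 6.5(75.5) = 197.25.
DWL = ½ × 10 × (220 − 197.25) = 113.75.

Deadweight loss = 113.75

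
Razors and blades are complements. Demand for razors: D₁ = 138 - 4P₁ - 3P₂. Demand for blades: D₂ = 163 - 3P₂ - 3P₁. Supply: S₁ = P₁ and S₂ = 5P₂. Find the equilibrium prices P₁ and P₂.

Market 1: 138 - 4P₁ - 3P₂ = P₁ → 5P₁ + 3P₂ = 138.
Market 2: 8P₂ + 3P₁ = 163.
Eliminating P₂: 8×(1) − 3×(2) gives 31P₁ = 615, so P₁ = 615/31.
Back-substitute into (2): P₂ = (163 − 3×615/31) / 8 = 401/31.

P₁ = 615/31, P₂ = 401/31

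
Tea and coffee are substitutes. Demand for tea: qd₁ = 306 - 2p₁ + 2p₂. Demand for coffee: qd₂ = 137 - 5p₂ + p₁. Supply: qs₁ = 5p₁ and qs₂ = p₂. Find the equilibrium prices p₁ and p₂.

Market 1: 306 - 2p₁ + 2p₂ = 5p₁ → 7p₁ - 2p₂ = 306.
Market 2: 6p₂ - p₁ = 137.
Eliminating p₂: 6×(1) + 2×(2) gives 40p₁ = 2110, so p₁ = 52.75.
Back-substitute into (2): p₂ = (137 + 1×52.75) / 6 = 31.625.

p₁ = 52.75, p₂ = 31.625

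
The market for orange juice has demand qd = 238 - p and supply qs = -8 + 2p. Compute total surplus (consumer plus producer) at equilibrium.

Equilibrium: 238 - p = -8 + 2p gives p* = 82, q* = 156.
Demand choke price: p = 238; supply starts at p = 4.
CS = ½(238 − 82)(156) = 12168; PS = ½(82 − 4)(156) = 6084.

Total surplus = 18252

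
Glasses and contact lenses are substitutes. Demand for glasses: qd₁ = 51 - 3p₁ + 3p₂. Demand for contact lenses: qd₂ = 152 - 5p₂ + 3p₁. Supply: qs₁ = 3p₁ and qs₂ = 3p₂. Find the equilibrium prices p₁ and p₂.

p₁ = 288/13, p₂ = 355/13

Market 1: 51 - 3p₁ + 3p₂ = 3p₁ → 6p₁ - 3p₂ = 51.
Market 2: 8p₂ - 3p₁ = 152.
Eliminating p₂: 8×(1) + 3×(2) gives 39p₁ = 864, so p₁ = 288/13.
Back-substitute into (2): p₂ = (152 + 3×288/13) / 8 = 355/13.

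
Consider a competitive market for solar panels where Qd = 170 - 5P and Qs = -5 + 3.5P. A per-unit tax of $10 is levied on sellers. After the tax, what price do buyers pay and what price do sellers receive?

Pre-tax equilibrium: P* = 350/17, Q* = 1140/17.
Tax on sellers shifts supply to Qs = -5 + 3.5(P − 10) = -40 + 3.5P.
170 - 5P = -40 + 3.5P gives buyer price Pb = 420/17; sellers receive Ps = 420/17 − 10 = 250/17.
New quantity: Q = 170 − 5(420/17) = 790/17.

Buyers pay 420/17, sellers receive 250/17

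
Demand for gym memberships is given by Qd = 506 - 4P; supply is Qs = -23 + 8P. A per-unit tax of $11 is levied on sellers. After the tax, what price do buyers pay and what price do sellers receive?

Pre-tax equilibrium: P* = 529/12, Q* = 989/3.
Tax on sellers shifts supply to Qs = -23 + 8(P − 11) = -111 + 8P.
506 - 4P = -111 + 8P gives buyer price Pb = 617/12; sellers receive Ps = 617/12 − 11 = 485/12.
New quantity: Q = 506 − 4(617/12) = 901/3.

Buyers pay 617/12, sellers receive 485/12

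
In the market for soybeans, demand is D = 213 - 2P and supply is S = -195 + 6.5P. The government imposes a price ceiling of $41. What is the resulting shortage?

Equilibrium price would be P* = 48, so the ceiling at 41 binds.
At P = 41: D = 213 − 2(41) = 131, S = -195 + 6.5(41) = 71.5.
Shortage = 131 − 71.5 = 59.5.

Shortage = 59.5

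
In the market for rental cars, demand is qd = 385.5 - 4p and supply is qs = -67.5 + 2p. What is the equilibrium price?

p* = 75.5

Set qd = qs: 385.5 - 4p = -67.5 + 2p.
453 = 6p, so p* = 75.5.
q* = 385.5 − 4(75.5) = 83.5.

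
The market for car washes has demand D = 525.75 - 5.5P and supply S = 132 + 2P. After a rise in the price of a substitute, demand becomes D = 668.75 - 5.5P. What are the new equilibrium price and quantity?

Original equilibrium: P* = 52.5, Q* = 237.
New equilibrium: 668.75 - 5.5P = 132 + 2P, so 536.75 = 7.5P and P' = 2147/30; Q' = 668.75 − 5.5(2147/30) = 4127/15.

P' = 2147/30, Q' = 4127/15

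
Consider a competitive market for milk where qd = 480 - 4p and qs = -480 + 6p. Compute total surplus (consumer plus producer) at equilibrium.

Total surplus = 1920

Equilibrium: 480 - 4p = -480 + 6p gives p* = 96, q* = 96.
Demand choke price: p = 120; supply starts at p = 80.
CS = ½(120 − 96)(96) = 1152; PS = ½(96 − 80)(96) = 768.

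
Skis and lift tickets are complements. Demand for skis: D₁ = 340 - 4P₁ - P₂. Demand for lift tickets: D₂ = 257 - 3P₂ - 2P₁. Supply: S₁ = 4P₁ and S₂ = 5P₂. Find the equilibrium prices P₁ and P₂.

Market 1: 340 - 4P₁ - P₂ = 4P₁ → 8P₁ + P₂ = 340.
Market 2: 8P₂ + 2P₁ = 257.
Eliminating P₂: 8×(1) − 1×(2) gives 62P₁ = 2463, so P₁ = 2463/62.
Back-substitute into (2): P₂ = (257 − 2×2463/62) / 8 = 688/31.

P₁ = 2463/62, P₂ = 688/31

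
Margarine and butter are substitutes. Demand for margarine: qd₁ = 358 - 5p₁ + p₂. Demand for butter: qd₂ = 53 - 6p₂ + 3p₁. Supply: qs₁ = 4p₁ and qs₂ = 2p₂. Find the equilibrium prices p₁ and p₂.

Market 1: 358 - 5p₁ + p₂ = 4p₁ → 9p₁ - p₂ = 358.
Market 2: 8p₂ - 3p₁ = 53.
Eliminating p₂: 8×(1) + 1×(2) gives 69p₁ = 2917, so p₁ = 2917/69.
Back-substitute into (2): p₂ = (53 + 3×2917/69) / 8 = 517/23.

p₁ = 2917/69, p₂ = 517/23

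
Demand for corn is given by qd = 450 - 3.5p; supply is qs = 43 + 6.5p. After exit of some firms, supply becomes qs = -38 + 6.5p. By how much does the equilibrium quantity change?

Δq = -28.35

Original equilibrium: p* = 40.7, q* = 307.55.
New equilibrium: 450 - 3.5p = -38 + 6.5p, so 488 = 10p and p' = 48.8; q' = 450 − 3.5(48.8) = 279.2.
Change in quantity: 279.2 − 307.55 = -28.35.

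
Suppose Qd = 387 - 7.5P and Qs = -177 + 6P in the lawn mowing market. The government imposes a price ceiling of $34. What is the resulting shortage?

Equilibrium price would be P* = 376/9, so the ceiling at 34 binds.
At P = 34: Qd = 387 − 7.5(34) = 132, Qs = -177 + 6(34) = 27.
Shortage = 132 − 27 = 105.

Shortage = 105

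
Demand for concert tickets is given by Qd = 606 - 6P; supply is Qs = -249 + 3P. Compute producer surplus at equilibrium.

Equilibrium: 606 - 6P = -249 + 3P gives P* = 95, Q* = 36.
Supply starts at P = 83 (where Qs = 0).
PS = ½(95 − 83)(36) = 216.

Producer surplus = 216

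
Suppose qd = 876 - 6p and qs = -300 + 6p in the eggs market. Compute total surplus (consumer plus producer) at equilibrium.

Equilibrium: 876 - 6p = -300 + 6p gives p* = 98, q* = 288.
Demand choke price: p = 146; supply starts at p = 50.
CS = ½(146 − 98)(288) = 6912; PS = ½(98 − 50)(288) = 6912.

Total surplus = 13824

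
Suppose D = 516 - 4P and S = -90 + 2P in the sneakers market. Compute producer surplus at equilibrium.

Producer surplus = 3136

Equilibrium: 516 - 4P = -90 + 2P gives P* = 101, Q* = 112.
Supply starts at P = 45 (where S = 0).
PS = ½(101 − 45)(112) = 3136.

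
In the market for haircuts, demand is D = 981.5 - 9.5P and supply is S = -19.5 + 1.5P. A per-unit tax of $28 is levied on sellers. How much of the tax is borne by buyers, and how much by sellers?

Buyers bear 42/11, sellers bear 266/11

Pre-tax equilibrium: P* = 91, Q* = 117.
Tax on sellers shifts supply to S = -19.5 + 1.5(P − 28) = -61.5 + 1.5P.
981.5 - 9.5P = -61.5 + 1.5P gives buyer price Pb = 1043/11; sellers receive Ps = 1043/11 − 28 = 735/11.
New quantity: Q = 981.5 − 9.5(1043/11) = 888/11.
Buyer burden = 1043/11 − 91 = 42/11; seller burden = 91 − 735/11 = 266/11.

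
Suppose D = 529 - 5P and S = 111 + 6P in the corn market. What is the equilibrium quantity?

Set D = S: 529 - 5P = 111 + 6P.
418 = 11P, so P* = 38.
Q* = 529 − 5(38) = 339.

Q* = 339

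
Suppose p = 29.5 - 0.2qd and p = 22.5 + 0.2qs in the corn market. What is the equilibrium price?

Set the two price expressions equal: 29.5 - 0.2q = 22.5 + 0.2q.
7 = 0.4q, so q* = 17.5.
p* = 29.5 − (0.2)(17.5) = 26.

p* = 26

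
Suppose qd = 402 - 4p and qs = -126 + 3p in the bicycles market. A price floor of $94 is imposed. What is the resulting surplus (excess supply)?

Equilibrium price would be p* = 528/7, so the floor at 94 binds.
At p = 94: qd = 26, qs = 156.
Surplus = 156 − 26 = 130.

Surplus = 130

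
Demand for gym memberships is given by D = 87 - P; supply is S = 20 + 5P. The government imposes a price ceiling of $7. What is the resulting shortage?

Shortage = 25

Equilibrium price would be P* = 67/6, so the ceiling at 7 binds.
At P = 7: D = 87 − 1(7) = 80, S = 20 + 5(7) = 55.
Shortage = 80 − 55 = 25.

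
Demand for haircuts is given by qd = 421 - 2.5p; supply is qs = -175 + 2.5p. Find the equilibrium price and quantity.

Set qd = qs: 421 - 2.5p = -175 + 2.5p.
596 = 5p, so p* = 119.2.
q* = 421 − 2.5(119.2) = 123.

p* = 119.2, q* = 123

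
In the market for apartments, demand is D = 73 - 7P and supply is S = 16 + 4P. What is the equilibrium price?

P* = 57/11

Set D = S: 73 - 7P = 16 + 4P.
57 = 11P, so P* = 57/11.
Q* = 73 − 7(57/11) = 404/11.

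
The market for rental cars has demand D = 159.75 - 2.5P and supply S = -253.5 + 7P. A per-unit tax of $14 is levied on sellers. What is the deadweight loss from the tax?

Pre-tax equilibrium: P* = 43.5, Q* = 51.
Tax on sellers shifts supply to S = -253.5 + 7(P − 14) = -351.5 + 7P.
159.75 - 2.5P = -351.5 + 7P gives buyer price Pb = 2045/38; sellers receive Ps = 2045/38 − 14 = 1513/38.
New quantity: Q = 159.75 − 2.5(2045/38) = 479/19.
DWL = ½ × 14 × (51 − 479/19) = 3430/19.

Deadweight loss = 3430/19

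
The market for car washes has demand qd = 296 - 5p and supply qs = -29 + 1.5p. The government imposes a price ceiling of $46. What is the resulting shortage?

Shortage = 26

Equilibrium price would be p* = 50, so the ceiling at 46 binds.
At p = 46: qd = 296 − 5(46) = 66, qs = -29 + 1.5(46) = 40.
Shortage = 66 − 40 = 26.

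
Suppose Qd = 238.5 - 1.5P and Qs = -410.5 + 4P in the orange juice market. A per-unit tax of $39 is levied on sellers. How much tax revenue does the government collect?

Pre-tax equilibrium: P* = 118, Q* = 61.5.
Tax on sellers shifts supply to Qs = -410.5 + 4(P − 39) = -566.5 + 4P.
238.5 - 1.5P = -566.5 + 4P gives buyer price Pb = 1610/11; sellers receive Ps = 1610/11 − 39 = 1181/11.
New quantity: Q = 238.5 − 1.5(1610/11) = 417/22.
Revenue = 39 × 417/22 = 16263/22.

Tax revenue = 16263/22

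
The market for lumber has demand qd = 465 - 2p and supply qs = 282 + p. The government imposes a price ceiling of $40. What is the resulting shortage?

Equilibrium price would be p* = 61, so the ceiling at 40 binds.
At p = 40: qd = 465 − 2(40) = 385, qs = 282 + 1(40) = 322.
Shortage = 385 − 322 = 63.

Shortage = 63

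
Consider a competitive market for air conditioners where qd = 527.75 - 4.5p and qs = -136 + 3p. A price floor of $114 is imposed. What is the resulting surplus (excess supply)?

Equilibrium price would be p* = 88.5, so the floor at 114 binds.
At p = 114: qd = 14.75, qs = 206.
Surplus = 206 − 14.75 = 191.25.

Surplus = 191.25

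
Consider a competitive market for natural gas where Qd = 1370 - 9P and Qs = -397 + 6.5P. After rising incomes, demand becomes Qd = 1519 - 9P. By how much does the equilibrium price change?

Original equilibrium: P* = 114, Q* = 344.
New equilibrium: 1519 - 9P = -397 + 6.5P, so 1916 = 15.5P and P' = 3832/31; Q' = 1519 − 9(3832/31) = 12601/31.
Change in price: 3832/31 − 114 = 298/31.

ΔP = 298/31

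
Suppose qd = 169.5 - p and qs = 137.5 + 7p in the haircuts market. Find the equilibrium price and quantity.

Set qd = qs: 169.5 - p = 137.5 + 7p.
32 = 8p, so p* = 4.
q* = 169.5 − 1(4) = 165.5.

p* = 4, q* = 165.5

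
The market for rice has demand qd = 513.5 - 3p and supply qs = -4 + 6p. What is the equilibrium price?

Set qd = qs: 513.5 - 3p = -4 + 6p.
517.5 = 9p, so p* = 57.5.
q* = 513.5 − 3(57.5) = 341.

p* = 57.5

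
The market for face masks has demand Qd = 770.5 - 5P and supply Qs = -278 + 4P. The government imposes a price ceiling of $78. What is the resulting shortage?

Equilibrium price would be P* = 116.5, so the ceiling at 78 binds.
At P = 78: Qd = 770.5 − 5(78) = 380.5, Qs = -278 + 4(78) = 34.
Shortage = 380.5 − 34 = 346.5.

Shortage = 346.5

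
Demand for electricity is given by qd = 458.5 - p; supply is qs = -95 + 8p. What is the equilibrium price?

p* = 61.5

Set qd = qs: 458.5 - p = -95 + 8p.
553.5 = 9p, so p* = 61.5.
q* = 458.5 − 1(61.5) = 397.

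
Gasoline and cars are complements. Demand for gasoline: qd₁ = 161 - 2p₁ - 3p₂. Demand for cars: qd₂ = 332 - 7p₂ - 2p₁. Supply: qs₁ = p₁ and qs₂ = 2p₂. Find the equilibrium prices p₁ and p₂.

Market 1: 161 - 2p₁ - 3p₂ = p₁ → 3p₁ + 3p₂ = 161.
Market 2: 9p₂ + 2p₁ = 332.
Eliminating p₂: 9×(1) − 3×(2) gives 21p₁ = 453, so p₁ = 151/7.
Back-substitute into (2): p₂ = (332 − 2×151/7) / 9 = 674/21.

p₁ = 151/7, p₂ = 674/21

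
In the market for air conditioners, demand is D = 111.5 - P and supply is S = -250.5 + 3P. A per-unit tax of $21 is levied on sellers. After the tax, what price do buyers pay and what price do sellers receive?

Pre-tax equilibrium: P* = 90.5, Q* = 21.
Tax on sellers shifts supply to S = -250.5 + 3(P − 21) = -313.5 + 3P.
111.5 - P = -313.5 + 3P gives buyer price Pb = 106.25; sellers receive Ps = 106.25 − 21 = 85.25.
New quantity: Q = 111.5 − 1(106.25) = 5.25.

Buyers pay $106.25, sellers receive $85.25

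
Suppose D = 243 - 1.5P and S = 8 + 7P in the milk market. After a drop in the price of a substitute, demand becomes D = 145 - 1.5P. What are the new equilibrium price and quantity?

P' = 274/17, Q' = 2054/17

Original equilibrium: P* = 470/17, Q* = 3426/17.
New equilibrium: 145 - 1.5P = 8 + 7P, so 137 = 8.5P and P' = 274/17; Q' = 145 − 1.5(274/17) = 2054/17.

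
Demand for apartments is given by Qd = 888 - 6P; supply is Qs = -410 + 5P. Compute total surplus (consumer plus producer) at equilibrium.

Total surplus = 5940

Equilibrium: 888 - 6P = -410 + 5P gives P* = 118, Q* = 180.
Demand choke price: P = 148; supply starts at P = 82.
CS = ½(148 − 118)(180) = 2700; PS = ½(118 − 82)(180) = 3240.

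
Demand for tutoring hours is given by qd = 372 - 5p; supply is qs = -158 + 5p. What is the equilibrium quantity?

q* = 107

Set qd = qs: 372 - 5p = -158 + 5p.
530 = 10p, so p* = 53.
q* = 372 − 5(53) = 107.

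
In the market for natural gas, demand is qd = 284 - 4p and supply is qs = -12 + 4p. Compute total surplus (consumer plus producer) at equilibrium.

Total surplus = 4624

Equilibrium: 284 - 4p = -12 + 4p gives p* = 37, q* = 136.
Demand choke price: p = 71; supply starts at p = 3.
CS = ½(71 − 37)(136) = 2312; PS = ½(37 − 3)(136) = 2312.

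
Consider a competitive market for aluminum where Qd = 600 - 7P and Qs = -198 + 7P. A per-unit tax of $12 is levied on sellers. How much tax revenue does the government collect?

Tax revenue = 1908

Pre-tax equilibrium: P* = 57, Q* = 201.
Tax on sellers shifts supply to Qs = -198 + 7(P − 12) = -282 + 7P.
600 - 7P = -282 + 7P gives buyer price Pb = 63; sellers receive Ps = 63 − 12 = 51.
New quantity: Q = 600 − 7(63) = 159.
Revenue = 12 × 159 = 1908.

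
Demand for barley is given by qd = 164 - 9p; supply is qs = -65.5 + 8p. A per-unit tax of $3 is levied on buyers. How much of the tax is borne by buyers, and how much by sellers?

Pre-tax equilibrium: p* = 13.5, q* = 42.5.
Tax on buyers shifts demand to qd = 164 − 9(p + 3) = 137 - 9p.
137 - 9p = -65.5 + 8p gives seller price ps = 405/34; buyers pay pb = 405/34 + 3 = 507/34.
New quantity: q = 164 − 9(507/34) = 1013/34.
Buyer burden = 507/34 − 13.5 = 24/17; seller burden = 13.5 − 405/34 = 27/17.

Buyers bear 24/17, sellers bear 27/17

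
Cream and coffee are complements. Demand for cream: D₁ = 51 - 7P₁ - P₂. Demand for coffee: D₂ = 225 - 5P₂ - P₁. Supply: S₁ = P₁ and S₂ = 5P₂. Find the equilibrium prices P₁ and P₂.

P₁ = 285/79, P₂ = 1749/79

Market 1: 51 - 7P₁ - P₂ = P₁ → 8P₁ + P₂ = 51.
Market 2: 10P₂ + P₁ = 225.
Eliminating P₂: 10×(1) − 1×(2) gives 79P₁ = 285, so P₁ = 285/79.
Back-substitute into (2): P₂ = (225 − 1×285/79) / 10 = 1749/79.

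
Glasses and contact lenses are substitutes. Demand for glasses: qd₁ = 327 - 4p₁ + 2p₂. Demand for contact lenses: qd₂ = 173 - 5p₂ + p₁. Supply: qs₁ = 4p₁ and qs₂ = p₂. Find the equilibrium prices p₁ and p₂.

Market 1: 327 - 4p₁ + 2p₂ = 4p₁ → 8p₁ - 2p₂ = 327.
Market 2: 6p₂ - p₁ = 173.
Eliminating p₂: 6×(1) + 2×(2) gives 46p₁ = 2308, so p₁ = 1154/23.
Back-substitute into (2): p₂ = (173 + 1×1154/23) / 6 = 1711/46.

p₁ = 1154/23, p₂ = 1711/46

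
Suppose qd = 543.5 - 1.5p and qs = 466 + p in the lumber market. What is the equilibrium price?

Set qd = qs: 543.5 - 1.5p = 466 + p.
77.5 = 2.5p, so p* = 31.
q* = 543.5 − 1.5(31) = 497.

p* = 31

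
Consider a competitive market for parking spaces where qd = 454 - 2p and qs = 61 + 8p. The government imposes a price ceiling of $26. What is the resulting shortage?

Shortage = 133

Equilibrium price would be p* = 39.3, so the ceiling at 26 binds.
At p = 26: qd = 454 − 2(26) = 402, qs = 61 + 8(26) = 269.
Shortage = 402 − 269 = 133.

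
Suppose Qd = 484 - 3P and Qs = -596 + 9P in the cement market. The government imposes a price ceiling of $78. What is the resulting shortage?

Shortage = 144

Equilibrium price would be P* = 90, so the ceiling at 78 binds.
At P = 78: Qd = 484 − 3(78) = 250, Qs = -596 + 9(78) = 106.
Shortage = 250 − 106 = 144.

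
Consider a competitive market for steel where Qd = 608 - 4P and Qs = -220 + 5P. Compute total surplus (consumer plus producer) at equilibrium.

Total surplus = 12960

Equilibrium: 608 - 4P = -220 + 5P gives P* = 92, Q* = 240.
Demand choke price: P = 152; supply starts at P = 44.
CS = ½(152 − 92)(240) = 7200; PS = ½(92 − 44)(240) = 5760.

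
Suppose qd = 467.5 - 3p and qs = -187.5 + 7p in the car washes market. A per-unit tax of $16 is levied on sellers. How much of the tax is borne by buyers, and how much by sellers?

Pre-tax equilibrium: p* = 65.5, q* = 271.
Tax on sellers shifts supply to qs = -187.5 + 7(p − 16) = -299.5 + 7p.
467.5 - 3p = -299.5 + 7p gives buyer price pb = 76.7; sellers receive ps = 76.7 − 16 = 60.7.
New quantity: q = 467.5 − 3(76.7) = 237.4.
Buyer burden = 76.7 − 65.5 = 11.2; seller burden = 65.5 − 60.7 = 4.8.

Buyers bear $11.2, sellers bear $4.8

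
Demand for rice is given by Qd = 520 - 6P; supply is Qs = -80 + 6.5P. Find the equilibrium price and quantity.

P* = 48, Q* = 232

Set Qd = Qs: 520 - 6P = -80 + 6.5P.
600 = 12.5P, so P* = 48.
Q* = 520 − 6(48) = 232.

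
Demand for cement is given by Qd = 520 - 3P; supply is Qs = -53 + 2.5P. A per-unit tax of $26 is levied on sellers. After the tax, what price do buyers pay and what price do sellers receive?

Buyers pay $116, sellers receive $90

Pre-tax equilibrium: P* = 1146/11, Q* = 2282/11.
Tax on sellers shifts supply to Qs = -53 + 2.5(P − 26) = -118 + 2.5P.
520 - 3P = -118 + 2.5P gives buyer price Pb = 116; sellers receive Ps = 116 − 26 = 90.
New quantity: Q = 520 − 3(116) = 172.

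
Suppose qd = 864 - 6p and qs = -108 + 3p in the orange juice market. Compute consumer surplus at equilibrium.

Equilibrium: 864 - 6p = -108 + 3p gives p* = 108, q* = 216.
Demand choke price (qd = 0): p = 144.
CS = ½(144 − 108)(216) = 3888.

Consumer surplus = 3888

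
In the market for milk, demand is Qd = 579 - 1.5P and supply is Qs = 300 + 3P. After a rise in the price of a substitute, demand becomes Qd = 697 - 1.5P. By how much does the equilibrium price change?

ΔP = 236/9

Original equilibrium: P* = 62, Q* = 486.
New equilibrium: 697 - 1.5P = 300 + 3P, so 397 = 4.5P and P' = 794/9; Q' = 697 − 1.5(794/9) = 1694/3.
Change in price: 794/9 − 62 = 236/9.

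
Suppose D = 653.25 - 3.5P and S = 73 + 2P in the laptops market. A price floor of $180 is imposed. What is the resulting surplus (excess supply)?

Surplus = 409.75

Equilibrium price would be P* = 105.5, so the floor at 180 binds.
At P = 180: D = 23.25, S = 433.
Surplus = 433 − 23.25 = 409.75.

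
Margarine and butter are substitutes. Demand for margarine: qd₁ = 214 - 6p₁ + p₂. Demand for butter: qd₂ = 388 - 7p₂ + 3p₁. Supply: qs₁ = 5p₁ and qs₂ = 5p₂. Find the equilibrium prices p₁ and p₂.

p₁ = 2956/129, p₂ = 4910/129

Market 1: 214 - 6p₁ + p₂ = 5p₁ → 11p₁ - p₂ = 214.
Market 2: 12p₂ - 3p₁ = 388.
Eliminating p₂: 12×(1) + 1×(2) gives 129p₁ = 2956, so p₁ = 2956/129.
Back-substitute into (2): p₂ = (388 + 3×2956/129) / 12 = 4910/129.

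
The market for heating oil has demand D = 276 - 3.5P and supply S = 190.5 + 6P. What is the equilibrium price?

P* = 9

Set D = S: 276 - 3.5P = 190.5 + 6P.
85.5 = 9.5P, so P* = 9.
Q* = 276 − 3.5(9) = 244.5.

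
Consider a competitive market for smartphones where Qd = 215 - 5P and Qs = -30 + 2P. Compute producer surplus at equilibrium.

Equilibrium: 215 - 5P = -30 + 2P gives P* = 35, Q* = 40.
Supply starts at P = 15 (where Qs = 0).
PS = ½(35 − 15)(40) = 400.

Producer surplus = 400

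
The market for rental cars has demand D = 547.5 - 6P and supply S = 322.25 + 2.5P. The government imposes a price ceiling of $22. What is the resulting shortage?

Shortage = 38.25

Equilibrium price would be P* = 26.5, so the ceiling at 22 binds.
At P = 22: D = 547.5 − 6(22) = 415.5, S = 322.25 + 2.5(22) = 377.25.
Shortage = 415.5 − 377.25 = 38.25.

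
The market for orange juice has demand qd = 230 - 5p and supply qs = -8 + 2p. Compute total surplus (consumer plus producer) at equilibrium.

Equilibrium: 230 - 5p = -8 + 2p gives p* = 34, q* = 60.
Demand choke price: p = 46; supply starts at p = 4.
CS = ½(46 − 34)(60) = 360; PS = ½(34 − 4)(60) = 900.

Total surplus = 1260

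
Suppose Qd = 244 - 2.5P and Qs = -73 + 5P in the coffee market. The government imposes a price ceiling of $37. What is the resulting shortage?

Equilibrium price would be P* = 634/15, so the ceiling at 37 binds.
At P = 37: Qd = 244 − 2.5(37) = 151.5, Qs = -73 + 5(37) = 112.
Shortage = 151.5 − 112 = 39.5.

Shortage = 39.5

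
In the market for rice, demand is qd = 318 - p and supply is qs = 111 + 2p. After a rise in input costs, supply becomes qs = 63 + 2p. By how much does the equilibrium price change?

Δp = 16

Original equilibrium: p* = 69, q* = 249.
New equilibrium: 318 - p = 63 + 2p, so 255 = 3p and p' = 85; q' = 318 − 1(85) = 233.
Change in price: 85 − 69 = 16.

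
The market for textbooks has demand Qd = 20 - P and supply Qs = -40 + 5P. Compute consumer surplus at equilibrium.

Consumer surplus = 50

Equilibrium: 20 - P = -40 + 5P gives P* = 10, Q* = 10.
Demand choke price (Qd = 0): P = 20.
CS = ½(20 − 10)(10) = 50.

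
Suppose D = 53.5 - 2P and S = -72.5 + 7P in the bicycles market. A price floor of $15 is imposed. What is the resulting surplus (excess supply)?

Equilibrium price would be P* = 14, so the floor at 15 binds.
At P = 15: D = 23.5, S = 32.5.
Surplus = 32.5 − 23.5 = 9.

Surplus = 9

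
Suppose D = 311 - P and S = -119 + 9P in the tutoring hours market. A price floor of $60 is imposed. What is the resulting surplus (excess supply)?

Surplus = 170

Equilibrium price would be P* = 43, so the floor at 60 binds.
At P = 60: D = 251, S = 421.
Surplus = 421 − 251 = 170.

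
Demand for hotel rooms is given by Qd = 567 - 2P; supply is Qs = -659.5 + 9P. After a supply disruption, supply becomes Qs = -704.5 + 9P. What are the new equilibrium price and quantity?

P' = 2543/22, Q' = 3694/11

Original equilibrium: P* = 111.5, Q* = 344.
New equilibrium: 567 - 2P = -704.5 + 9P, so 1271.5 = 11P and P' = 2543/22; Q' = 567 − 2(2543/22) = 3694/11.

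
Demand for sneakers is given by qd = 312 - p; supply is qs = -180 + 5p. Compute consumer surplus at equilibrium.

Consumer surplus = 26450

Equilibrium: 312 - p = -180 + 5p gives p* = 82, q* = 230.
Demand choke price (qd = 0): p = 312.
CS = ½(312 − 82)(230) = 26450.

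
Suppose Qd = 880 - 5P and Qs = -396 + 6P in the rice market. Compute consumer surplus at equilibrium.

Equilibrium: 880 - 5P = -396 + 6P gives P* = 116, Q* = 300.
Demand choke price (Qd = 0): P = 176.
CS = ½(176 − 116)(300) = 9000.

Consumer surplus = 9000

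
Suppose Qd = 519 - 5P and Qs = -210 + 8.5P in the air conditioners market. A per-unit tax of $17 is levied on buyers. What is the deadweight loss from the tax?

Deadweight loss = 24565/54

Pre-tax equilibrium: P* = 54, Q* = 249.
Tax on buyers shifts demand to Qd = 519 − 5(P + 17) = 434 - 5P.
434 - 5P = -210 + 8.5P gives seller price Ps = 1288/27; buyers pay Pb = 1288/27 + 17 = 1747/27.
New quantity: Q = 519 − 5(1747/27) = 5278/27.
DWL = ½ × 17 × (249 − 5278/27) = 24565/54.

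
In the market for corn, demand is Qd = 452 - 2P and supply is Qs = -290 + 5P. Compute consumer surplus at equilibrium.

Consumer surplus = 14400

Equilibrium: 452 - 2P = -290 + 5P gives P* = 106, Q* = 240.
Demand choke price (Qd = 0): P = 226.
CS = ½(226 − 106)(240) = 14400.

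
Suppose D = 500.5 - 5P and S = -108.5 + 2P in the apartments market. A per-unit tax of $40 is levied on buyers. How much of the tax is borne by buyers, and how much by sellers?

Pre-tax equilibrium: P* = 87, Q* = 65.5.
Tax on buyers shifts demand to D = 500.5 − 5(P + 40) = 300.5 - 5P.
300.5 - 5P = -108.5 + 2P gives seller price Ps = 409/7; buyers pay Pb = 409/7 + 40 = 689/7.
New quantity: Q = 500.5 − 5(689/7) = 117/14.
Buyer burden = 689/7 − 87 = 80/7; seller burden = 87 − 409/7 = 200/7.

Buyers bear 80/7, sellers bear 200/7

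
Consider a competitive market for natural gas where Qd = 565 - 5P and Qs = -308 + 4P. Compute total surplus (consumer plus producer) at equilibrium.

Equilibrium: 565 - 5P = -308 + 4P gives P* = 97, Q* = 80.
Demand choke price: P = 113; supply starts at P = 77.
CS = ½(113 − 97)(80) = 640; PS = ½(97 − 77)(80) = 800.

Total surplus = 1440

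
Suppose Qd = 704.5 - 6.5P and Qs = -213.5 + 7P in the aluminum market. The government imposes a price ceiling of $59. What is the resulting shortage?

Shortage = 121.5

Equilibrium price would be P* = 68, so the ceiling at 59 binds.
At P = 59: Qd = 704.5 − 6.5(59) = 321, Qs = -213.5 + 7(59) = 199.5.
Shortage = 321 − 199.5 = 121.5.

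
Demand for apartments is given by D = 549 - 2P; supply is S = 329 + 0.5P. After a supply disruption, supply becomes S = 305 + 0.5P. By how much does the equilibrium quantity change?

ΔQ = -19.2

Original equilibrium: P* = 88, Q* = 373.
New equilibrium: 549 - 2P = 305 + 0.5P, so 244 = 2.5P and P' = 97.6; Q' = 549 − 2(97.6) = 353.8.
Change in quantity: 353.8 − 373 = -19.2.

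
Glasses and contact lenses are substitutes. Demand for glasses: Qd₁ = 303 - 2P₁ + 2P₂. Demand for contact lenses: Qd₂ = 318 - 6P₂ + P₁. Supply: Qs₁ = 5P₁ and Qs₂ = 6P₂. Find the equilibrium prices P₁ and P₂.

Market 1: 303 - 2P₁ + 2P₂ = 5P₁ → 7P₁ - 2P₂ = 303.
Market 2: 12P₂ - P₁ = 318.
Eliminating P₂: 12×(1) + 2×(2) gives 82P₁ = 4272, so P₁ = 2136/41.
Back-substitute into (2): P₂ = (318 + 1×2136/41) / 12 = 2529/82.

P₁ = 2136/41, P₂ = 2529/82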